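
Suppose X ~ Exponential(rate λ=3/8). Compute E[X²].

Using the identity E[X²] = Var(X) + (E[X])²:
E[X] = \frac{8}{3}
Var(X) = \frac{64}{9}
E[X²] = \frac{64}{9} + (\frac{8}{3})²
= \frac{128}{9}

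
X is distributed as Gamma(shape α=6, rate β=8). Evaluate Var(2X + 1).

For X ~ Gamma(shape α=6, rate β=8):
Var(X) = \frac{3}{32}
Var(2X + 1) = (2)² × Var(X) = 4 × \frac{3}{32} = \frac{3}{8}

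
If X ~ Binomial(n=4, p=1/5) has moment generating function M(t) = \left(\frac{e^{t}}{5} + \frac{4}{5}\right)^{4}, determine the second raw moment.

To find E[X^2], compute M^(2)(0):
M^(1)(t) = \frac{4 \left(\frac{e^{t}}{5} + \frac{4}{5}\right)^{3} e^{t}}{5}
M^(2)(t) = \frac{4 \left(\frac{e^{t}}{5} + \frac{4}{5}\right)^{3} e^{t}}{5} + \frac{12 \left(\frac{e^{t}}{5} + \frac{4}{5}\right)^{2} e^{2 t}}{25}
M^(2)(0) = \frac{32}{25}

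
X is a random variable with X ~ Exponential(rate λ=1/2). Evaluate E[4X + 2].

For X ~ Exponential(rate λ=1/2):
E[X] = 2
E[4X + 2] = 4 × E[X] + 2 = 10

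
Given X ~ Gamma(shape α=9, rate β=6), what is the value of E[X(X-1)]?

E[X(X-1)] = E[X² - X] = E[X²] - E[X]
E[X] = \frac{3}{2}
E[X²] = Var(X) + (E[X])² = \frac{1}{4} + (\frac{3}{2})² = \frac{5}{2}
E[X(X-1)] = \frac{5}{2} - \frac{3}{2} = 1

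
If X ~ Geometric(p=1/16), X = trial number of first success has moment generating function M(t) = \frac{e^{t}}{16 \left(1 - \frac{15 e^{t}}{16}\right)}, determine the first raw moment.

To find E[X], compute M^(1)(0):
M^(1)(t) = \frac{e^{t}}{16 \left(1 - \frac{15 e^{t}}{16}\right)} + \frac{15 e^{2 t}}{256 \left(1 - \frac{15 e^{t}}{16}\right)^{2}}
M^(1)(0) = 16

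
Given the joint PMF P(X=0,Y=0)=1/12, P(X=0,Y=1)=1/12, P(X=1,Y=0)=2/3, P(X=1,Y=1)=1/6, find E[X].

First find marginal of X:
P(X=0) = 1/6
P(X=1) = 5/6
E[X] = 0 × 1/6 + 1 × 5/6 = 5/6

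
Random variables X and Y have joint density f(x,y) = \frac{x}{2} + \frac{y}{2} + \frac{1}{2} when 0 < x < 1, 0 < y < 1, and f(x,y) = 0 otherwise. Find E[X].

E[X] = ∫_0^1 ∫_0^1 x × f(x,y) dy dx
= ∫_0^1 ∫_0^1 x × (\frac{x}{2} + \frac{y}{2} + \frac{1}{2}) dy dx
= \frac{13}{24}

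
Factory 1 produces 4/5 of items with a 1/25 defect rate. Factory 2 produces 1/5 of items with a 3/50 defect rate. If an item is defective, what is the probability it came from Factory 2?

Using Bayes' theorem:
P(F1) = 4/5, P(D|F1) = 1/25
P(F2) = 1/5, P(D|F2) = 3/50
P(D) = P(D|F1)P(F1) + P(D|F2)P(F2)
     = \frac{11}{250}
P(F2|D) = P(D|F2)P(F2) / P(D)
= \frac{3}{11}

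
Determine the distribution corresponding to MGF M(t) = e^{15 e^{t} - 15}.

The MGF M(t) = e^{15 e^{t} - 15} is the standard form for the Poisson distribution.
Comparing with the known MGF formula identifies: Poisson(λ=15)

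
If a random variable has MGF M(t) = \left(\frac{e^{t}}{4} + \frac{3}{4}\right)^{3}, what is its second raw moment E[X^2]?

To find E[X^2], compute M^(2)(0):
M^(1)(t) = \frac{3 \left(\frac{e^{t}}{4} + \frac{3}{4}\right)^{2} e^{t}}{4}
M^(2)(t) = \frac{3 \left(\frac{e^{t}}{4} + \frac{3}{4}\right)^{2} e^{t}}{4} + \frac{3 \left(\frac{e^{t}}{4} + \frac{3}{4}\right) e^{2 t}}{8}
M^(2)(0) = \frac{9}{8}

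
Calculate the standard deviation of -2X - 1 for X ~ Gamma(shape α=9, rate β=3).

For X ~ Gamma(shape α=9, rate β=3):
Var(X) = 1
SD(X) = √(Var(X)) = √(1) = 1
SD(-2X - 1) = |-2| × SD(X) = 2 × 1 = 2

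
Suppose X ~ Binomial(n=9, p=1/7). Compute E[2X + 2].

For X ~ Binomial(n=9, p=1/7):
E[X] = \frac{9}{7}
E[2X + 2] = 2 × E[X] + 2 = \frac{32}{7}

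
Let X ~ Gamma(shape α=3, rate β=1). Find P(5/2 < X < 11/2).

P(5/2 < X < 11/2) = ∫_{5/2}^{11/2} f(x) dx
where f(x) = \frac{x^{2} e^{- x}}{2}
= \frac{-173 + 53 e^{3}}{8 e^{\frac{11}{2}}}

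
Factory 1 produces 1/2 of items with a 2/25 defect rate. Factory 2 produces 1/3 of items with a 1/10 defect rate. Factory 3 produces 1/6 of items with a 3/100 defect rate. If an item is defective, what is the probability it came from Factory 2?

Using Bayes' theorem:
P(F1) = 1/2, P(D|F1) = 2/25
P(F2) = 1/3, P(D|F2) = 1/10
P(F3) = 1/6, P(D|F3) = 3/100
P(D) = P(D|F1)P(F1) + P(D|F2)P(F2) + P(D|F3)P(F3)
     = \frac{47}{600}
P(F2|D) = P(D|F2)P(F2) / P(D)
= \frac{20}{47}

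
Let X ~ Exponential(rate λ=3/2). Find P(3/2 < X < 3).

P(3/2 < X < 3) = ∫_{3/2}^{3} f(x) dx
where f(x) = \frac{3 e^{- \frac{3 x}{2}}}{2}
= - \frac{1}{e^{\frac{9}{2}}} + e^{- \frac{9}{4}}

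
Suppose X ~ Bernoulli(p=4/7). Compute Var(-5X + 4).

For X ~ Bernoulli(p=4/7):
Var(X) = \frac{12}{49}
Var(-5X + 4) = (-5)² × Var(X) = 25 × \frac{12}{49} = \frac{300}{49}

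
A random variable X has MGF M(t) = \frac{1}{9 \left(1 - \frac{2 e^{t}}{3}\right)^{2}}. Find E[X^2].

To find E[X^2], compute M^(2)(0):
M^(1)(t) = \frac{4 e^{t}}{27 \left(1 - \frac{2 e^{t}}{3}\right)^{3}}
M^(2)(t) = \frac{4 e^{t}}{27 \left(1 - \frac{2 e^{t}}{3}\right)^{3}} + \frac{8 e^{2 t}}{27 \left(1 - \frac{2 e^{t}}{3}\right)^{4}}
M^(2)(0) = 28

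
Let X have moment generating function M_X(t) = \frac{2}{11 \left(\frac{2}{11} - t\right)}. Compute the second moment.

To find E[X^2], compute M^(2)(0):
M^(1)(t) = \frac{2}{11 \left(\frac{2}{11} - t\right)^{2}}
M^(2)(t) = \frac{4}{11 \left(\frac{2}{11} - t\right)^{3}}
M^(2)(0) = \frac{121}{2}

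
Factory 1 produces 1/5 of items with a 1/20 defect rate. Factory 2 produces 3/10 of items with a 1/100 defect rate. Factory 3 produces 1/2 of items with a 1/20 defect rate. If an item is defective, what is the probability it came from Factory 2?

Using Bayes' theorem:
P(F1) = 1/5, P(D|F1) = 1/20
P(F2) = 3/10, P(D|F2) = 1/100
P(F3) = 1/2, P(D|F3) = 1/20
P(D) = P(D|F1)P(F1) + P(D|F2)P(F2) + P(D|F3)P(F3)
     = \frac{19}{500}
P(F2|D) = P(D|F2)P(F2) / P(D)
= \frac{3}{38}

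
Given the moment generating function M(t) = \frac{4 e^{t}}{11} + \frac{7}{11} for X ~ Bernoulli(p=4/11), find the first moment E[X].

To find E[X], compute M^(1)(0):
M^(1)(t) = \frac{4 e^{t}}{11}
M^(1)(0) = \frac{4}{11}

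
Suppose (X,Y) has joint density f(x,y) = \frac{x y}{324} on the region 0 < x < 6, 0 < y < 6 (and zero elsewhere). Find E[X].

f_X(x) = ∫_0^6 \frac{x y}{324} dy = \frac{x}{18}
E[X] = ∫_0^6 x × (\frac{x}{18}) dx = 4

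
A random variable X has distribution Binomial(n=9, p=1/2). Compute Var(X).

For X ~ Binomial(n=9, p=1/2):
Var(X) = \frac{9}{4}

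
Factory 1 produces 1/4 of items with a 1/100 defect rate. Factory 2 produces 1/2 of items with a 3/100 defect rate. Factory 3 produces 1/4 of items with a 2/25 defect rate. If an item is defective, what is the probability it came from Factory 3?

Using Bayes' theorem:
P(F1) = 1/4, P(D|F1) = 1/100
P(F2) = 1/2, P(D|F2) = 3/100
P(F3) = 1/4, P(D|F3) = 2/25
P(D) = P(D|F1)P(F1) + P(D|F2)P(F2) + P(D|F3)P(F3)
     = \frac{3}{80}
P(F3|D) = P(D|F3)P(F3) / P(D)
= \frac{8}{15}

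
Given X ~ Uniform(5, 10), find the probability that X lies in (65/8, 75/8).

P(65/8 < X < 75/8) = ∫_{65/8}^{75/8} f(x) dx
where f(x) = \frac{1}{5}
= \frac{1}{4}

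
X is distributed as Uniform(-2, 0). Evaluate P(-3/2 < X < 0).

P(-3/2 < X < 0) = ∫_{-3/2}^{0} f(x) dx
where f(x) = \frac{1}{2}
= \frac{3}{4}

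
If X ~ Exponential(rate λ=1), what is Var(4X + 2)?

For X ~ Exponential(rate λ=1):
Var(X) = 1
Var(4X + 2) = (4)² × Var(X) = 16 × 1 = 16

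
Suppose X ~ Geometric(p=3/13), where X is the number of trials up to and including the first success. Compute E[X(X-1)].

E[X(X-1)] = E[X² - X] = E[X²] - E[X]
E[X] = \frac{13}{3}
E[X²] = Var(X) + (E[X])² = \frac{130}{9} + (\frac{13}{3})² = \frac{299}{9}
E[X(X-1)] = \frac{299}{9} - \frac{13}{3} = \frac{260}{9}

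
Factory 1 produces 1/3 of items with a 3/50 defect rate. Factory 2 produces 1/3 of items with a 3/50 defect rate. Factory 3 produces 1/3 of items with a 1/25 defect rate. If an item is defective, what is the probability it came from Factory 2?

Using Bayes' theorem:
P(F1) = 1/3, P(D|F1) = 3/50
P(F2) = 1/3, P(D|F2) = 3/50
P(F3) = 1/3, P(D|F3) = 1/25
P(D) = P(D|F1)P(F1) + P(D|F2)P(F2) + P(D|F3)P(F3)
     = \frac{4}{75}
P(F2|D) = P(D|F2)P(F2) / P(D)
= \frac{3}{8}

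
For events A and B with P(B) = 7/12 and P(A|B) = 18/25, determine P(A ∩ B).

By definition, P(A|B) = P(A ∩ B) / P(B)
So P(A ∩ B) = P(A|B) × P(B)
= 18/25 × 7/12
= 21/50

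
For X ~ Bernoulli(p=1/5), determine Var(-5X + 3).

For X ~ Bernoulli(p=1/5):
Var(X) = \frac{4}{25}
Var(-5X + 3) = (-5)² × Var(X) = 25 × \frac{4}{25} = 4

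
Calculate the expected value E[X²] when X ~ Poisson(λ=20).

Using the identity E[X²] = Var(X) + (E[X])²:
E[X] = 20
Var(X) = 20
E[X²] = 20 + (20)²
= 420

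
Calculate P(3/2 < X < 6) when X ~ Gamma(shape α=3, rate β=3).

P(3/2 < X < 6) = ∫_{3/2}^{6} f(x) dx
where f(x) = \frac{27 x^{2} e^{- 3 x}}{2}
= - \frac{181}{e^{18}} + \frac{125}{8 e^{\frac{9}{2}}}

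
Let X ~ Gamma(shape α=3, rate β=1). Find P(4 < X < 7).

P(4 < X < 7) = ∫_{4}^{7} f(x) dx
where f(x) = \frac{x^{2} e^{- x}}{2}
= \frac{13 \left(-5 + 2 e^{3}\right)}{2 e^{7}}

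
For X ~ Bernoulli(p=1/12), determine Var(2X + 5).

For X ~ Bernoulli(p=1/12):
Var(X) = \frac{11}{144}
Var(2X + 5) = (2)² × Var(X) = 4 × \frac{11}{144} = \frac{11}{36}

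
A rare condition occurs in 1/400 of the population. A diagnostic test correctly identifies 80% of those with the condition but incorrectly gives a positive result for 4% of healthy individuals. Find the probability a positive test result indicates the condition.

Let D = the rare event, + = positive/flagged.
P(D) = 1/400
P(+|D) = 80/100 = 4/5
P(+|D') = 4/100 = 1/25
P(+) = P(+|D)P(D) + P(+|D')P(D')
     = \frac{4}{5} × \frac{1}{400} + \frac{1}{25} × \frac{399}{400}
     = \frac{419}{10000}
P(D|+) = P(+|D)P(D)/P(+) = \frac{20}{419}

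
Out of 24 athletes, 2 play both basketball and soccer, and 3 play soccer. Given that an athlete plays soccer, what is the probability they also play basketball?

P(A ∩ B) = 2/24 = 1/12
P(B) = 3/24 = 1/8
P(A|B) = P(A ∩ B) / P(B) = (1/12) / (1/8) = 2/3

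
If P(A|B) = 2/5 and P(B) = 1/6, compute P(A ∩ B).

By definition, P(A|B) = P(A ∩ B) / P(B)
So P(A ∩ B) = P(A|B) × P(B)
= 2/5 × 1/6
= 1/15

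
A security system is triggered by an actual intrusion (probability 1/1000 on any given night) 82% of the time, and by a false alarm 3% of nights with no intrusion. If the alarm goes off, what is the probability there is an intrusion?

Let D = the rare event, + = positive/flagged.
P(D) = 1/1000
P(+|D) = 82/100 = 41/50
P(+|D') = 3/100
P(+) = P(+|D)P(D) + P(+|D')P(D')
     = \frac{41}{50} × \frac{1}{1000} + \frac{3}{100} × \frac{999}{1000}
     = \frac{3079}{100000}
P(D|+) = P(+|D)P(D)/P(+) = \frac{82}{3079}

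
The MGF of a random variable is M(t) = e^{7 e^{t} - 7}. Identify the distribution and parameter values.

The MGF M(t) = e^{7 e^{t} - 7} is the standard form for the Poisson distribution.
Comparing with the known MGF formula identifies: Poisson(λ=7)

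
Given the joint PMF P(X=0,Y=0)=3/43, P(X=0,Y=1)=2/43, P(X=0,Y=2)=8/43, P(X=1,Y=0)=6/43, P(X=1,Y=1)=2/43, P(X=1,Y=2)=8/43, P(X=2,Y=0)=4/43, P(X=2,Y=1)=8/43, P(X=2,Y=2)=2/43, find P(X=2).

P(X=2) = P(X=2,Y=0) + P(X=2,Y=1) + P(X=2,Y=2)
= 4/43 + 8/43 + 2/43
= 14/43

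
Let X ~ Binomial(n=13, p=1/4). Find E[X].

For X ~ Binomial(n=13, p=1/4), the expected value is:
E[X] = \frac{13}{4}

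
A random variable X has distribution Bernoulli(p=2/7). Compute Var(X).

For X ~ Bernoulli(p=2/7):
Var(X) = \frac{10}{49}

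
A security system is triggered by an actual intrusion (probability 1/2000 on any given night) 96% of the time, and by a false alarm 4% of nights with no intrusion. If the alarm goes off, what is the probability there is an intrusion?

Let D = the rare event, + = positive/flagged.
P(D) = 1/2000
P(+|D) = 96/100 = 24/25
P(+|D') = 4/100 = 1/25
P(+) = P(+|D)P(D) + P(+|D')P(D')
     = \frac{24}{25} × \frac{1}{2000} + \frac{1}{25} × \frac{1999}{2000}
     = \frac{2023}{50000}
P(D|+) = P(+|D)P(D)/P(+) = \frac{24}{2023}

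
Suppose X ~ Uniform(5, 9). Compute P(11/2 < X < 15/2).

P(11/2 < X < 15/2) = ∫_{11/2}^{15/2} f(x) dx
where f(x) = \frac{1}{4}
= \frac{1}{2}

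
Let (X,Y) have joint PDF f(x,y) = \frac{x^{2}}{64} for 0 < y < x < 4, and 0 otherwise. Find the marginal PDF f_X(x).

f_X(x) = ∫_0^x \frac{x^{2}}{64} dy = \frac{x^{3}}{64}
for 0 < x < 4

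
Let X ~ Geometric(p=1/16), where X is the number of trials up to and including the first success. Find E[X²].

Using the identity E[X²] = Var(X) + (E[X])²:
E[X] = 16
Var(X) = 240
E[X²] = 240 + (16)²
= 496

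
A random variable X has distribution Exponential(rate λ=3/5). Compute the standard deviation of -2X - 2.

For X ~ Exponential(rate λ=3/5):
Var(X) = \frac{25}{9}
SD(X) = √(Var(X)) = √(\frac{25}{9}) = \frac{5}{3}
SD(-2X - 2) = |-2| × SD(X) = 2 × \frac{5}{3} = \frac{10}{3}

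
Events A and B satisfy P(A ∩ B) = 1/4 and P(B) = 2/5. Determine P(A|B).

P(A|B) = P(A ∩ B) / P(B)
= (1/4) / (2/5)
= 5/8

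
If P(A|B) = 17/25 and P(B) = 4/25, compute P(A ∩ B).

By definition, P(A|B) = P(A ∩ B) / P(B)
So P(A ∩ B) = P(A|B) × P(B)
= 17/25 × 4/25
= 68/625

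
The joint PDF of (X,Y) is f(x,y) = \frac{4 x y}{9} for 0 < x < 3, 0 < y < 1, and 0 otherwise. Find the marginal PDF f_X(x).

f_X(x) = ∫_0^1 f(x,y) dy
= ∫_0^1 \frac{4 x y}{9} dy
= \frac{2 x}{9} for 0 < x < 3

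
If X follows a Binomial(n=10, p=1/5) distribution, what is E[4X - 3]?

For X ~ Binomial(n=10, p=1/5):
E[X] = 2
E[4X - 3] = 4 × E[X] - 3 = 5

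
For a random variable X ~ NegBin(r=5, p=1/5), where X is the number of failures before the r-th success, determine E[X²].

Using the identity E[X²] = Var(X) + (E[X])²:
E[X] = 20
Var(X) = 100
E[X²] = 100 + (20)²
= 500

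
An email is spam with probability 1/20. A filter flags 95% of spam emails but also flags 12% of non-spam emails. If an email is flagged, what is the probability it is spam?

Let D = the rare event, + = positive/flagged.
P(D) = 1/20
P(+|D) = 95/100 = 19/20
P(+|D') = 12/100 = 3/25
P(+) = P(+|D)P(D) + P(+|D')P(D')
     = \frac{19}{20} × \frac{1}{20} + \frac{3}{25} × \frac{19}{20}
     = \frac{323}{2000}
P(D|+) = P(+|D)P(D)/P(+) = \frac{5}{17}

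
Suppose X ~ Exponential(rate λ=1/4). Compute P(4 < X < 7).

P(4 < X < 7) = ∫_{4}^{7} f(x) dx
where f(x) = \frac{e^{- \frac{x}{4}}}{4}
= - \frac{1}{e^{\frac{7}{4}}} + e^{-1}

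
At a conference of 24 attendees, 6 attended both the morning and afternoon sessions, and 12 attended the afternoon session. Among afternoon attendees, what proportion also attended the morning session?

P(A ∩ B) = 6/24 = 1/4
P(B) = 12/24 = 1/2
P(A|B) = P(A ∩ B) / P(B) = (1/4) / (1/2) = 1/2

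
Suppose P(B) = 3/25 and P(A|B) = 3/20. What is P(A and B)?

By definition, P(A|B) = P(A ∩ B) / P(B)
So P(A ∩ B) = P(A|B) × P(B)
= 3/20 × 3/25
= 9/500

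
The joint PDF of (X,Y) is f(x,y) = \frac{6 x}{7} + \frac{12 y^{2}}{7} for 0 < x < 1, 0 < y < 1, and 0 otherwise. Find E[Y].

E[Y] = ∫_0^1 ∫_0^1 y × f(x,y) dx dy
= \frac{9}{14}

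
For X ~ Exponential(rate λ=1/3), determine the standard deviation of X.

For X ~ Exponential(rate λ=1/3):
Var(X) = 9
SD(X) = √(Var(X)) = √(9) = 3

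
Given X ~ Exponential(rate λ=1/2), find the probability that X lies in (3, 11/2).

P(3 < X < 11/2) = ∫_{3}^{11/2} f(x) dx
where f(x) = \frac{e^{- \frac{x}{2}}}{2}
= - \frac{1}{e^{\frac{11}{4}}} + e^{- \frac{3}{2}}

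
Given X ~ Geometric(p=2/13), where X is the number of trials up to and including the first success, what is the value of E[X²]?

Using the identity E[X²] = Var(X) + (E[X])²:
E[X] = \frac{13}{2}
Var(X) = \frac{143}{4}
E[X²] = \frac{143}{4} + (\frac{13}{2})²
= 78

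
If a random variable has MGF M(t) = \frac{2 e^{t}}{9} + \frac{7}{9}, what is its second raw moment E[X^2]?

To find E[X^2], compute M^(2)(0):
M^(1)(t) = \frac{2 e^{t}}{9}
M^(2)(t) = \frac{2 e^{t}}{9}
M^(2)(0) = \frac{2}{9}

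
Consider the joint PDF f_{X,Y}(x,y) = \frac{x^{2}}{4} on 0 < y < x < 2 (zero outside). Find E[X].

f_X(x) = ∫_0^x \frac{x^{2}}{4} dy = \frac{x^{3}}{4}
E[X] = ∫_0^2 x × (\frac{x^{3}}{4}) dx = \frac{8}{5}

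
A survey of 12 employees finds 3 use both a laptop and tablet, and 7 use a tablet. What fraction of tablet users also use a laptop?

P(A ∩ B) = 3/12 = 1/4
P(B) = 7/12
P(A|B) = P(A ∩ B) / P(B) = (1/4) / (7/12) = 3/7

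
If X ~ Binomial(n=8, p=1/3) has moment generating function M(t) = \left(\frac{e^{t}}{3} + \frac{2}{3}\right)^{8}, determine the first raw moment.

To find E[X], compute M^(1)(0):
M^(1)(t) = \frac{8 \left(\frac{e^{t}}{3} + \frac{2}{3}\right)^{7} e^{t}}{3}
M^(1)(0) = \frac{8}{3}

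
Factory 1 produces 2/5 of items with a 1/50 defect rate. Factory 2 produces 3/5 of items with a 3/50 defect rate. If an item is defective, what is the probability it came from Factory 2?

Using Bayes' theorem:
P(F1) = 2/5, P(D|F1) = 1/50
P(F2) = 3/5, P(D|F2) = 3/50
P(D) = P(D|F1)P(F1) + P(D|F2)P(F2)
     = \frac{11}{250}
P(F2|D) = P(D|F2)P(F2) / P(D)
= \frac{9}{11}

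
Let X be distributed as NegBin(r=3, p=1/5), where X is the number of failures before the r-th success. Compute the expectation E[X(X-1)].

E[X(X-1)] = E[X² - X] = E[X²] - E[X]
E[X] = 12
E[X²] = Var(X) + (E[X])² = 60 + (12)² = 204
E[X(X-1)] = 204 - 12 = 192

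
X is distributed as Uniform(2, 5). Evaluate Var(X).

For X ~ Uniform(2, 5):
Var(X) = \frac{3}{4}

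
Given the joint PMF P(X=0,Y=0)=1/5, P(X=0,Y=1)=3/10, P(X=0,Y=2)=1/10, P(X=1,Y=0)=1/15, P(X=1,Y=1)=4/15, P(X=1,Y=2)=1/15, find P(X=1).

P(X=1) = P(X=1,Y=0) + P(X=1,Y=1) + P(X=1,Y=2)
= 1/15 + 4/15 + 1/15
= 2/5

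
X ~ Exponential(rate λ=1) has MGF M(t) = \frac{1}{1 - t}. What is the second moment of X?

To find E[X^2], compute M^(2)(0):
M^(1)(t) = \frac{1}{\left(1 - t\right)^{2}}
M^(2)(t) = \frac{2}{\left(1 - t\right)^{3}}
M^(2)(0) = 2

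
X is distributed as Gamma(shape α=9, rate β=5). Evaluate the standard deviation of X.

For X ~ Gamma(shape α=9, rate β=5):
Var(X) = \frac{9}{25}
SD(X) = √(Var(X)) = √(\frac{9}{25}) = \frac{3}{5}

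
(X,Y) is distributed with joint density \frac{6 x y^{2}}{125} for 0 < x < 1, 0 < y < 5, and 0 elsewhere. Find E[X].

f_X(x) = ∫_0^5 \frac{6 x y^{2}}{125} dy = 2 x
E[X] = ∫_0^1 x × (2 x) dx = \frac{2}{3}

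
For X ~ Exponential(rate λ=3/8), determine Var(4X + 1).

For X ~ Exponential(rate λ=3/8):
Var(X) = \frac{64}{9}
Var(4X + 1) = (4)² × Var(X) = 16 × \frac{64}{9} = \frac{1024}{9}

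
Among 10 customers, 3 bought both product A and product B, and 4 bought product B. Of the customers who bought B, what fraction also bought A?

P(A ∩ B) = 3/10
P(B) = 4/10 = 2/5
P(A|B) = P(A ∩ B) / P(B) = (3/10) / (2/5) = 3/4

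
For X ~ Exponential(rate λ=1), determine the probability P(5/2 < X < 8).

P(5/2 < X < 8) = ∫_{5/2}^{8} f(x) dx
where f(x) = e^{- x}
= - \frac{1}{e^{8}} + e^{- \frac{5}{2}}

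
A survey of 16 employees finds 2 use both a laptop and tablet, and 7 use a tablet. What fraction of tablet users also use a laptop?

P(A ∩ B) = 2/16 = 1/8
P(B) = 7/16
P(A|B) = P(A ∩ B) / P(B) = (1/8) / (7/16) = 2/7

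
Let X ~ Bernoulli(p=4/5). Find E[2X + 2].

For X ~ Bernoulli(p=4/5):
E[X] = \frac{4}{5}
E[2X + 2] = 2 × E[X] + 2 = \frac{18}{5}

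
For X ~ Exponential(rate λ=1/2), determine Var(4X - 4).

For X ~ Exponential(rate λ=1/2):
Var(X) = 4
Var(4X - 4) = (4)² × Var(X) = 16 × 4 = 64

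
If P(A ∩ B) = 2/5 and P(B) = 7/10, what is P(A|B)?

P(A|B) = P(A ∩ B) / P(B)
= (2/5) / (7/10)
= 4/7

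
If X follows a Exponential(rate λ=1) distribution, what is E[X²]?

Using the identity E[X²] = Var(X) + (E[X])²:
E[X] = 1
Var(X) = 1
E[X²] = 1 + (1)²
= 2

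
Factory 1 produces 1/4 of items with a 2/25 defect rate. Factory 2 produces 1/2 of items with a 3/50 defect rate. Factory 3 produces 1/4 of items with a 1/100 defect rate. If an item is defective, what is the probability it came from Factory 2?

Using Bayes' theorem:
P(F1) = 1/4, P(D|F1) = 2/25
P(F2) = 1/2, P(D|F2) = 3/50
P(F3) = 1/4, P(D|F3) = 1/100
P(D) = P(D|F1)P(F1) + P(D|F2)P(F2) + P(D|F3)P(F3)
     = \frac{21}{400}
P(F2|D) = P(D|F2)P(F2) / P(D)
= \frac{4}{7}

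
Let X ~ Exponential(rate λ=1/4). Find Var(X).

For X ~ Exponential(rate λ=1/4):
Var(X) = 16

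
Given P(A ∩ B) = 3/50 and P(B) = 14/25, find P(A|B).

P(A|B) = P(A ∩ B) / P(B)
= (3/50) / (14/25)
= 3/28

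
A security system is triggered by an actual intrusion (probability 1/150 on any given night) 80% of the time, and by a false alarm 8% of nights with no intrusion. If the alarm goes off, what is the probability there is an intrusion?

Let D = the rare event, + = positive/flagged.
P(D) = 1/150
P(+|D) = 80/100 = 4/5
P(+|D') = 8/100 = 2/25
P(+) = P(+|D)P(D) + P(+|D')P(D')
     = \frac{4}{5} × \frac{1}{150} + \frac{2}{25} × \frac{149}{150}
     = \frac{53}{625}
P(D|+) = P(+|D)P(D)/P(+) = \frac{10}{159}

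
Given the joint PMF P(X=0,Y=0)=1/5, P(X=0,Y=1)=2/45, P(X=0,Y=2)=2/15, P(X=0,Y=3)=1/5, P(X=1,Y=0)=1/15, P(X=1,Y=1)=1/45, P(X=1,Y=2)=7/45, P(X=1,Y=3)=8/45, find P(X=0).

P(X=0) = P(X=0,Y=0) + P(X=0,Y=1) + P(X=0,Y=2) + P(X=0,Y=3)
= 1/5 + 2/45 + 2/15 + 1/5
= 26/45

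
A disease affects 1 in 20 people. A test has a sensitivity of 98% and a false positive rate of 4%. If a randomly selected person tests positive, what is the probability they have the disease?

Let D = the rare event, + = positive/flagged.
P(D) = 1/20
P(+|D) = 98/100 = 49/50
P(+|D') = 4/100 = 1/25
P(+) = P(+|D)P(D) + P(+|D')P(D')
     = \frac{49}{50} × \frac{1}{20} + \frac{1}{25} × \frac{19}{20}
     = \frac{87}{1000}
P(D|+) = P(+|D)P(D)/P(+) = \frac{49}{87}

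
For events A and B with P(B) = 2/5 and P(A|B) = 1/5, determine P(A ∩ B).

By definition, P(A|B) = P(A ∩ B) / P(B)
So P(A ∩ B) = P(A|B) × P(B)
= 1/5 × 2/5
= 2/25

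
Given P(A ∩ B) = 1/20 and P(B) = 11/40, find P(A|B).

P(A|B) = P(A ∩ B) / P(B)
= (1/20) / (11/40)
= 2/11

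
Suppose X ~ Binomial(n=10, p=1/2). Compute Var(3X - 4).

For X ~ Binomial(n=10, p=1/2):
Var(X) = \frac{5}{2}
Var(3X - 4) = (3)² × Var(X) = 9 × \frac{5}{2} = \frac{45}{2}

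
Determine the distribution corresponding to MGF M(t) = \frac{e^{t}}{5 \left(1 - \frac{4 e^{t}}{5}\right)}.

The MGF M(t) = \frac{e^{t}}{5 \left(1 - \frac{4 e^{t}}{5}\right)} is the standard form for the Geometric distribution.
Comparing with the known MGF formula identifies: Geometric(p=1/5), X = trial number of first success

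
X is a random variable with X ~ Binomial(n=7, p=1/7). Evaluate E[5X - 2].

For X ~ Binomial(n=7, p=1/7):
E[X] = 1
E[5X - 2] = 5 × E[X] - 2 = 3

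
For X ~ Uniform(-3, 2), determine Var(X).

For X ~ Uniform(-3, 2):
Var(X) = \frac{25}{12}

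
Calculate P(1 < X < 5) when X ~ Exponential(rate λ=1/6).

P(1 < X < 5) = ∫_{1}^{5} f(x) dx
where f(x) = \frac{e^{- \frac{x}{6}}}{6}
= - \frac{1 - e^{\frac{2}{3}}}{e^{\frac{5}{6}}}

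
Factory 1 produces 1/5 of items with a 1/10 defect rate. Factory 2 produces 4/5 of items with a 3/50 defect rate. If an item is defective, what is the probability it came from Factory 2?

Using Bayes' theorem:
P(F1) = 1/5, P(D|F1) = 1/10
P(F2) = 4/5, P(D|F2) = 3/50
P(D) = P(D|F1)P(F1) + P(D|F2)P(F2)
     = \frac{17}{250}
P(F2|D) = P(D|F2)P(F2) / P(D)
= \frac{12}{17}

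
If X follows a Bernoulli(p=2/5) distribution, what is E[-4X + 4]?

For X ~ Bernoulli(p=2/5):
E[X] = \frac{2}{5}
E[-4X + 4] = -4 × E[X] + 4 = \frac{12}{5}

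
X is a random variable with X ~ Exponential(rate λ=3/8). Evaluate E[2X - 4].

For X ~ Exponential(rate λ=3/8):
E[X] = \frac{8}{3}
E[2X - 4] = 2 × E[X] - 4 = \frac{4}{3}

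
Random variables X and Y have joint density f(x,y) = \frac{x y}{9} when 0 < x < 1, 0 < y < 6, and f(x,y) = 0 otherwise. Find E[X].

f_X(x) = ∫_0^6 \frac{x y}{9} dy = 2 x
E[X] = ∫_0^1 x × (2 x) dx = \frac{2}{3}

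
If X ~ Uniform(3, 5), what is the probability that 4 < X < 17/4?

P(4 < X < 17/4) = ∫_{4}^{17/4} f(x) dx
where f(x) = \frac{1}{2}
= \frac{1}{8}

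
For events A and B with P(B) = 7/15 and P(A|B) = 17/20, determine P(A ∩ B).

By definition, P(A|B) = P(A ∩ B) / P(B)
So P(A ∩ B) = P(A|B) × P(B)
= 17/20 × 7/15
= 119/300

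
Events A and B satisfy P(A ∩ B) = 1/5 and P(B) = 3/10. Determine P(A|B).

P(A|B) = P(A ∩ B) / P(B)
= (1/5) / (3/10)
= 2/3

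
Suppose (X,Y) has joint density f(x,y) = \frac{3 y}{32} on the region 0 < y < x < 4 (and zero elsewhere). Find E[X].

f_X(x) = ∫_0^x \frac{3 y}{32} dy = \frac{3 x^{2}}{64}
E[X] = ∫_0^4 x × (\frac{3 x^{2}}{64}) dx = 3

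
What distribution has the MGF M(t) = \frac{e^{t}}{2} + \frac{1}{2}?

The MGF M(t) = \frac{e^{t}}{2} + \frac{1}{2} is the standard form for the Bernoulli distribution.
Comparing with the known MGF formula identifies: Bernoulli(p=1/2)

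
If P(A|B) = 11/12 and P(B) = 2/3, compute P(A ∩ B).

By definition, P(A|B) = P(A ∩ B) / P(B)
So P(A ∩ B) = P(A|B) × P(B)
= 11/12 × 2/3
= 11/18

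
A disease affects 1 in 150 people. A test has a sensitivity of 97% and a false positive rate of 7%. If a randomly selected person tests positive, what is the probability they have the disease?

Let D = the rare event, + = positive/flagged.
P(D) = 1/150
P(+|D) = 97/100
P(+|D') = 7/100
P(+) = P(+|D)P(D) + P(+|D')P(D')
     = \frac{97}{100} × \frac{1}{150} + \frac{7}{100} × \frac{149}{150}
     = \frac{19}{250}
P(D|+) = P(+|D)P(D)/P(+) = \frac{97}{1140}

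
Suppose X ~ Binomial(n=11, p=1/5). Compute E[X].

For X ~ Binomial(n=11, p=1/5), the expected value is:
E[X] = \frac{11}{5}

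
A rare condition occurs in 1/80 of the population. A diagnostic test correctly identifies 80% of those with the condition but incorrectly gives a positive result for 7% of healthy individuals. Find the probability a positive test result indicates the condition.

Let D = the rare event, + = positive/flagged.
P(D) = 1/80
P(+|D) = 80/100 = 4/5
P(+|D') = 7/100
P(+) = P(+|D)P(D) + P(+|D')P(D')
     = \frac{4}{5} × \frac{1}{80} + \frac{7}{100} × \frac{79}{80}
     = \frac{633}{8000}
P(D|+) = P(+|D)P(D)/P(+) = \frac{80}{633}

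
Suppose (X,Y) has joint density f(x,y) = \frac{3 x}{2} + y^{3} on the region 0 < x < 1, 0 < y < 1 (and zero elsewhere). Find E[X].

E[X] = ∫_0^1 ∫_0^1 x × f(x,y) dy dx
= ∫_0^1 ∫_0^1 x × (\frac{3 x}{2} + y^{3}) dy dx
= \frac{5}{8}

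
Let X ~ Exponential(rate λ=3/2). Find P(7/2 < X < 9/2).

P(7/2 < X < 9/2) = ∫_{7/2}^{9/2} f(x) dx
where f(x) = \frac{3 e^{- \frac{3 x}{2}}}{2}
= - \frac{1 - e^{\frac{3}{2}}}{e^{\frac{27}{4}}}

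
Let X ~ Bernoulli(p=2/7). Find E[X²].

Using the identity E[X²] = Var(X) + (E[X])²:
E[X] = \frac{2}{7}
Var(X) = \frac{10}{49}
E[X²] = \frac{10}{49} + (\frac{2}{7})²
= \frac{2}{7}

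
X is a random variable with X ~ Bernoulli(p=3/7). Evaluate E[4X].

For X ~ Bernoulli(p=3/7):
E[X] = \frac{3}{7}
E[4X] = 4 × E[X] + 0 = \frac{12}{7}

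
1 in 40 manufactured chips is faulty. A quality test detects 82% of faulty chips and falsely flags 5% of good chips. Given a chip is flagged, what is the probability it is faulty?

Let D = the rare event, + = positive/flagged.
P(D) = 1/40
P(+|D) = 82/100 = 41/50
P(+|D') = 5/100 = 1/20
P(+) = P(+|D)P(D) + P(+|D')P(D')
     = \frac{41}{50} × \frac{1}{40} + \frac{1}{20} × \frac{39}{40}
     = \frac{277}{4000}
P(D|+) = P(+|D)P(D)/P(+) = \frac{82}{277}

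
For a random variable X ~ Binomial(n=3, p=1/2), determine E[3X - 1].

For X ~ Binomial(n=3, p=1/2):
E[X] = \frac{3}{2}
E[3X - 1] = 3 × E[X] - 1 = \frac{7}{2}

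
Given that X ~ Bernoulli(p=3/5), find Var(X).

For X ~ Bernoulli(p=3/5):
Var(X) = \frac{6}{25}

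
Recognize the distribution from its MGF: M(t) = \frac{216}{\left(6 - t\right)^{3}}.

The MGF M(t) = \frac{216}{\left(6 - t\right)^{3}} is the standard form for the Gamma distribution.
Comparing with the known MGF formula identifies: Gamma(shape α=3, rate β=6)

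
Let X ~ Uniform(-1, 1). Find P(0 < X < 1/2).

P(0 < X < 1/2) = ∫_{0}^{1/2} f(x) dx
where f(x) = \frac{1}{2}
= \frac{1}{4}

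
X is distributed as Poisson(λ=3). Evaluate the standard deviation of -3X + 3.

For X ~ Poisson(λ=3):
Var(X) = 3
SD(X) = √(Var(X)) = √(3) = \sqrt{3}
SD(-3X + 3) = |-3| × SD(X) = 3 × \sqrt{3} = 3 \sqrt{3}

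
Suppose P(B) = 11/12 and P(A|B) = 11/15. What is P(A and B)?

By definition, P(A|B) = P(A ∩ B) / P(B)
So P(A ∩ B) = P(A|B) × P(B)
= 11/15 × 11/12
= 121/180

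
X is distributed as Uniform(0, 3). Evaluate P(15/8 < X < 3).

P(15/8 < X < 3) = ∫_{15/8}^{3} f(x) dx
where f(x) = \frac{1}{3}
= \frac{3}{8}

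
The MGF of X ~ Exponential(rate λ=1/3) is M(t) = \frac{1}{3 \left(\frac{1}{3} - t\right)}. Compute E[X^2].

To find E[X^2], compute M^(2)(0):
M^(1)(t) = \frac{1}{3 \left(\frac{1}{3} - t\right)^{2}}
M^(2)(t) = \frac{2}{3 \left(\frac{1}{3} - t\right)^{3}}
M^(2)(0) = 18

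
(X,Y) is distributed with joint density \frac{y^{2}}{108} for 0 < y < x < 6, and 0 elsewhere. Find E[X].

f_X(x) = ∫_0^x \frac{y^{2}}{108} dy = \frac{x^{3}}{324}
E[X] = ∫_0^6 x × (\frac{x^{3}}{324}) dx = \frac{24}{5}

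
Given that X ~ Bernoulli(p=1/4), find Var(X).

For X ~ Bernoulli(p=1/4):
Var(X) = \frac{3}{16}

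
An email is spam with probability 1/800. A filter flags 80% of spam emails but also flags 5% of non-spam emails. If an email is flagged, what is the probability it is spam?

Let D = the rare event, + = positive/flagged.
P(D) = 1/800
P(+|D) = 80/100 = 4/5
P(+|D') = 5/100 = 1/20
P(+) = P(+|D)P(D) + P(+|D')P(D')
     = \frac{4}{5} × \frac{1}{800} + \frac{1}{20} × \frac{799}{800}
     = \frac{163}{3200}
P(D|+) = P(+|D)P(D)/P(+) = \frac{16}{815}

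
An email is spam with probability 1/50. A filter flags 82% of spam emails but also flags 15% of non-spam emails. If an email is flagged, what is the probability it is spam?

Let D = the rare event, + = positive/flagged.
P(D) = 1/50
P(+|D) = 82/100 = 41/50
P(+|D') = 15/100 = 3/20
P(+) = P(+|D)P(D) + P(+|D')P(D')
     = \frac{41}{50} × \frac{1}{50} + \frac{3}{20} × \frac{49}{50}
     = \frac{817}{5000}
P(D|+) = P(+|D)P(D)/P(+) = \frac{82}{817}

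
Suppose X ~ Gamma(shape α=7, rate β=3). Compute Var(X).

For X ~ Gamma(shape α=7, rate β=3):
Var(X) = \frac{7}{9}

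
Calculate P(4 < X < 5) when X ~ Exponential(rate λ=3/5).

P(4 < X < 5) = ∫_{4}^{5} f(x) dx
where f(x) = \frac{3 e^{- \frac{3 x}{5}}}{5}
= - \frac{1}{e^{3}} + e^{- \frac{12}{5}}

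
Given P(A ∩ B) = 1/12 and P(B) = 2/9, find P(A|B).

P(A|B) = P(A ∩ B) / P(B)
= (1/12) / (2/9)
= 3/8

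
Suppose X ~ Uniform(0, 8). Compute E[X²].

Using the identity E[X²] = Var(X) + (E[X])²:
E[X] = 4
Var(X) = \frac{16}{3}
E[X²] = \frac{16}{3} + (4)²
= \frac{64}{3}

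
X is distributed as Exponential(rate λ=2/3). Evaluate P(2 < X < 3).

P(2 < X < 3) = ∫_{2}^{3} f(x) dx
where f(x) = \frac{2 e^{- \frac{2 x}{3}}}{3}
= - \frac{1}{e^{2}} + e^{- \frac{4}{3}}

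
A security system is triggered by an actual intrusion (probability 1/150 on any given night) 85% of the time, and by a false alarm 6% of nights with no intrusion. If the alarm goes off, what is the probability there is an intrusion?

Let D = the rare event, + = positive/flagged.
P(D) = 1/150
P(+|D) = 85/100 = 17/20
P(+|D') = 6/100 = 3/50
P(+) = P(+|D)P(D) + P(+|D')P(D')
     = \frac{17}{20} × \frac{1}{150} + \frac{3}{50} × \frac{149}{150}
     = \frac{979}{15000}
P(D|+) = P(+|D)P(D)/P(+) = \frac{85}{979}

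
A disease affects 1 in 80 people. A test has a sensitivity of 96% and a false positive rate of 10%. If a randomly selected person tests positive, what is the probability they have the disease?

Let D = the rare event, + = positive/flagged.
P(D) = 1/80
P(+|D) = 96/100 = 24/25
P(+|D') = 10/100 = 1/10
P(+) = P(+|D)P(D) + P(+|D')P(D')
     = \frac{24}{25} × \frac{1}{80} + \frac{1}{10} × \frac{79}{80}
     = \frac{443}{4000}
P(D|+) = P(+|D)P(D)/P(+) = \frac{48}{443}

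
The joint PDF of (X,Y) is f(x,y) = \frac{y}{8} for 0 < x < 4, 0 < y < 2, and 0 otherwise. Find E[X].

f_X(x) = ∫_0^2 \frac{y}{8} dy = \frac{1}{4}
E[X] = ∫_0^4 x × (\frac{1}{4}) dx = 2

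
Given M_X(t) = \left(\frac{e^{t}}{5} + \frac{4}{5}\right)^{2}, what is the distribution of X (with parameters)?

The MGF M(t) = \left(\frac{e^{t}}{5} + \frac{4}{5}\right)^{2} is the standard form for the Binomial distribution.
Comparing with the known MGF formula identifies: Binomial(n=2, p=1/5)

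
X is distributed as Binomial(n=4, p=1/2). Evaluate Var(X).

For X ~ Binomial(n=4, p=1/2):
Var(X) = 1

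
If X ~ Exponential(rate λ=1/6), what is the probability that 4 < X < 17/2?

P(4 < X < 17/2) = ∫_{4}^{17/2} f(x) dx
where f(x) = \frac{e^{- \frac{x}{6}}}{6}
= - \frac{1}{e^{\frac{17}{12}}} + e^{- \frac{2}{3}}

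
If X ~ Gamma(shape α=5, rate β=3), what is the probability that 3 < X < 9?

P(3 < X < 9) = ∫_{3}^{9} f(x) dx
where f(x) = \frac{81 x^{4} e^{- 3 x}}{8}
= \frac{-206531 + 3563 e^{18}}{8 e^{27}}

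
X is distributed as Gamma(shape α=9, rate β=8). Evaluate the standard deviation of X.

For X ~ Gamma(shape α=9, rate β=8):
Var(X) = \frac{9}{64}
SD(X) = √(Var(X)) = √(\frac{9}{64}) = \frac{3}{8}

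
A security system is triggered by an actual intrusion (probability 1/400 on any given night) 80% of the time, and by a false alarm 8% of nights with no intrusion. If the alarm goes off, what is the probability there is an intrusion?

Let D = the rare event, + = positive/flagged.
P(D) = 1/400
P(+|D) = 80/100 = 4/5
P(+|D') = 8/100 = 2/25
P(+) = P(+|D)P(D) + P(+|D')P(D')
     = \frac{4}{5} × \frac{1}{400} + \frac{2}{25} × \frac{399}{400}
     = \frac{409}{5000}
P(D|+) = P(+|D)P(D)/P(+) = \frac{10}{409}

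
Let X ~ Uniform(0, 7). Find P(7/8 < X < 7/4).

P(7/8 < X < 7/4) = ∫_{7/8}^{7/4} f(x) dx
where f(x) = \frac{1}{7}
= \frac{1}{8}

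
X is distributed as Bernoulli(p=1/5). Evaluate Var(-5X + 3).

For X ~ Bernoulli(p=1/5):
Var(X) = \frac{4}{25}
Var(-5X + 3) = (-5)² × Var(X) = 25 × \frac{4}{25} = 4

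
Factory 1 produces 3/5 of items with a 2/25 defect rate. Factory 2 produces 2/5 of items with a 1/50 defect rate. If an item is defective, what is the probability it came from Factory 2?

Using Bayes' theorem:
P(F1) = 3/5, P(D|F1) = 2/25
P(F2) = 2/5, P(D|F2) = 1/50
P(D) = P(D|F1)P(F1) + P(D|F2)P(F2)
     = \frac{7}{125}
P(F2|D) = P(D|F2)P(F2) / P(D)
= \frac{1}{7}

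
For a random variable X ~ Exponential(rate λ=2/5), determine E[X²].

Using the identity E[X²] = Var(X) + (E[X])²:
E[X] = \frac{5}{2}
Var(X) = \frac{25}{4}
E[X²] = \frac{25}{4} + (\frac{5}{2})²
= \frac{25}{2}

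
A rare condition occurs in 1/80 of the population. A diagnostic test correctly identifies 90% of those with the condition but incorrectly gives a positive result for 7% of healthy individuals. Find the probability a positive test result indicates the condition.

Let D = the rare event, + = positive/flagged.
P(D) = 1/80
P(+|D) = 90/100 = 9/10
P(+|D') = 7/100
P(+) = P(+|D)P(D) + P(+|D')P(D')
     = \frac{9}{10} × \frac{1}{80} + \frac{7}{100} × \frac{79}{80}
     = \frac{643}{8000}
P(D|+) = P(+|D)P(D)/P(+) = \frac{90}{643}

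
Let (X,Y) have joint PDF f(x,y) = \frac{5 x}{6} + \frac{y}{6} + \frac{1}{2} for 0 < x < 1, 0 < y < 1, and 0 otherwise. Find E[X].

E[X] = ∫_0^1 ∫_0^1 x × f(x,y) dy dx
= ∫_0^1 ∫_0^1 x × (\frac{5 x}{6} + \frac{y}{6} + \frac{1}{2}) dy dx
= \frac{41}{72}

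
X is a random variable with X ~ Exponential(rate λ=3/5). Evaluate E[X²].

Using the identity E[X²] = Var(X) + (E[X])²:
E[X] = \frac{5}{3}
Var(X) = \frac{25}{9}
E[X²] = \frac{25}{9} + (\frac{5}{3})²
= \frac{50}{9}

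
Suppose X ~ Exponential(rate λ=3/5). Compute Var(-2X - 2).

For X ~ Exponential(rate λ=3/5):
Var(X) = \frac{25}{9}
Var(-2X - 2) = (-2)² × Var(X) = 4 × \frac{25}{9} = \frac{100}{9}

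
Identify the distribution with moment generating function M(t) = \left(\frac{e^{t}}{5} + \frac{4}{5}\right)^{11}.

The MGF M(t) = \left(\frac{e^{t}}{5} + \frac{4}{5}\right)^{11} is the standard form for the Binomial distribution.
Comparing with the known MGF formula identifies: Binomial(n=11, p=1/5)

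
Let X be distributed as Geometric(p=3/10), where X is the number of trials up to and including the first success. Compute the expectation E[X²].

Using the identity E[X²] = Var(X) + (E[X])²:
E[X] = \frac{10}{3}
Var(X) = \frac{70}{9}
E[X²] = \frac{70}{9} + (\frac{10}{3})²
= \frac{170}{9}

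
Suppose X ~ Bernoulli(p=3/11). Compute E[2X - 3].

For X ~ Bernoulli(p=3/11):
E[X] = \frac{3}{11}
E[2X - 3] = 2 × E[X] - 3 = - \frac{27}{11}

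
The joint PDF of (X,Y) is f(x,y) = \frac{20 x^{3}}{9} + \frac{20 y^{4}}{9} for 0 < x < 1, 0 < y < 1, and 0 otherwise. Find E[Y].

E[Y] = ∫_0^1 ∫_0^1 y × f(x,y) dx dy
= \frac{35}{54}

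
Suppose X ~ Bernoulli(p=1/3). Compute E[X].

For X ~ Bernoulli(p=1/3), the expected value is:
E[X] = \frac{1}{3}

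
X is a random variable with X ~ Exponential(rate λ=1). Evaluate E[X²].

Using the identity E[X²] = Var(X) + (E[X])²:
E[X] = 1
Var(X) = 1
E[X²] = 1 + (1)²
= 2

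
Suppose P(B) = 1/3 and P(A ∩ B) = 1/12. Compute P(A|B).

P(A|B) = P(A ∩ B) / P(B)
= (1/12) / (1/3)
= 1/4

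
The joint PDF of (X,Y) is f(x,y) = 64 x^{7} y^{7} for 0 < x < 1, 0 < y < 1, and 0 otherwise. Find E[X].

E[X] = ∫_0^1 ∫_0^1 x × f(x,y) dy dx
= ∫_0^1 ∫_0^1 x × (64 x^{7} y^{7}) dy dx
= \frac{8}{9}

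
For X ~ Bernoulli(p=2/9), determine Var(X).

For X ~ Bernoulli(p=2/9):
Var(X) = \frac{14}{81}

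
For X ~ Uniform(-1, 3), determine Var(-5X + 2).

For X ~ Uniform(-1, 3):
Var(X) = \frac{4}{3}
Var(-5X + 2) = (-5)² × Var(X) = 25 × \frac{4}{3} = \frac{100}{3}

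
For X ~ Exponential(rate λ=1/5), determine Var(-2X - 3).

For X ~ Exponential(rate λ=1/5):
Var(X) = 25
Var(-2X - 3) = (-2)² × Var(X) = 4 × 25 = 100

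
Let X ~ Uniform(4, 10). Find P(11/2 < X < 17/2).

P(11/2 < X < 17/2) = ∫_{11/2}^{17/2} f(x) dx
where f(x) = \frac{1}{6}
= \frac{1}{2}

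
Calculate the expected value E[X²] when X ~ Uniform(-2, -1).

Using the identity E[X²] = Var(X) + (E[X])²:
E[X] = - \frac{3}{2}
Var(X) = \frac{1}{12}
E[X²] = \frac{1}{12} + (- \frac{3}{2})²
= \frac{7}{3}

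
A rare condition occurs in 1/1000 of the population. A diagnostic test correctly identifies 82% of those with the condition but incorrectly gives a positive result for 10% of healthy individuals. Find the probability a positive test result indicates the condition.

Let D = the rare event, + = positive/flagged.
P(D) = 1/1000
P(+|D) = 82/100 = 41/50
P(+|D') = 10/100 = 1/10
P(+) = P(+|D)P(D) + P(+|D')P(D')
     = \frac{41}{50} × \frac{1}{1000} + \frac{1}{10} × \frac{999}{1000}
     = \frac{1259}{12500}
P(D|+) = P(+|D)P(D)/P(+) = \frac{41}{5036}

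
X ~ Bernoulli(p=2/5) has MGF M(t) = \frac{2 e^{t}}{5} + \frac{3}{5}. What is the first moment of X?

To find E[X], compute M^(1)(0):
M^(1)(t) = \frac{2 e^{t}}{5}
M^(1)(0) = \frac{2}{5}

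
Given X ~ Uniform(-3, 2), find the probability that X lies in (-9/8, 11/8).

P(-9/8 < X < 11/8) = ∫_{-9/8}^{11/8} f(x) dx
where f(x) = \frac{1}{5}
= \frac{1}{2}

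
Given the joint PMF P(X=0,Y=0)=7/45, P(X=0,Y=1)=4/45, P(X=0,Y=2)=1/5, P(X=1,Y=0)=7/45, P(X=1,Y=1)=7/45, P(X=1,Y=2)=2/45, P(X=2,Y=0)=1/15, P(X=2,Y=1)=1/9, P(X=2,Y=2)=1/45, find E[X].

First find marginal of X:
P(X=0) = 4/9
P(X=1) = 16/45
P(X=2) = 1/5
E[X] = 0 × 4/9 + 1 × 16/45 + 2 × 1/5 = 34/45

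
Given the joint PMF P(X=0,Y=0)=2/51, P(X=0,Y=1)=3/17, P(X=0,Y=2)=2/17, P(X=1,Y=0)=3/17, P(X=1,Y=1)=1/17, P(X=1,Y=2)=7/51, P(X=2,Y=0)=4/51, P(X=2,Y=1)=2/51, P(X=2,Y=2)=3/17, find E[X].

First find marginal of X:
P(X=0) = 1/3
P(X=1) = 19/51
P(X=2) = 5/17
E[X] = 0 × 1/3 + 1 × 19/51 + 2 × 5/17 = 49/51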